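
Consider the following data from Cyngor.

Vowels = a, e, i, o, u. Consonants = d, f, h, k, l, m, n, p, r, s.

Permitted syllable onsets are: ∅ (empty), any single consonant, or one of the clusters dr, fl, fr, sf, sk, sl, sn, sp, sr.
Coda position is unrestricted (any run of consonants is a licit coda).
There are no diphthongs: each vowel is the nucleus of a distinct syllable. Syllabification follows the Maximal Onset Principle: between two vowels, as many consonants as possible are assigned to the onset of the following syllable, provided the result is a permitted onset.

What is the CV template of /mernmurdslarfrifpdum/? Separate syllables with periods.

Vowels present: e, u, a, i, u; each is a nucleus, giving 5 syllables.
σ1/σ2 boundary: /rnm/; trying suffixes from longest down, /m/ is the first permitted one, so coda /rn/ | onset /m/.
σ2/σ3 boundary: cluster /rdsl/ — the longest permitted-onset suffix is /sl/; onset = /sl/, preceding coda = /rd/.
σ3/σ4 boundary: cluster /rfr/ — the longest permitted-onset suffix is /fr/; onset = /fr/, preceding coda = /r/.
σ4/σ5 boundary: /fpd/; trying suffixes from longest down, /d/ is the first permitted one, so coda /fp/ | onset /d/.
So the parse is mern.murd.slar.frifp.dum.
Mapping each syllable to C/V: /mern/ → CVCC, /murd/ → CVCC, /slar/ → CCVC, /frifp/ → CCVCC, /dum/ → CVC.

CVCC.CVCC.CCVC.CCVCC.CVC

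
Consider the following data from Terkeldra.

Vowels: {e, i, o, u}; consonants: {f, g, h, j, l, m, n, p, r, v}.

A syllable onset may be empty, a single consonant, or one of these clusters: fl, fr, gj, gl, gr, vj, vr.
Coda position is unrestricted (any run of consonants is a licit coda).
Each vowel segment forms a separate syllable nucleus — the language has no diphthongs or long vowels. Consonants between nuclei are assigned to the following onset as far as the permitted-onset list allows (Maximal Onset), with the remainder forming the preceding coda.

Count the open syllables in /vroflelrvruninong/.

The vowels are o, e, u, i, o — 5 nuclei, so 5 syllables.
V1 /o/ – V2 /e/: /fl/ — entire cluster is a permitted onset → onset /fl/, coda ∅.
V2 /e/ – V3 /u/: /lrvr/ — longest licit onset from the right is /vr/, leaving /lr/ as coda.
V3 /u/ – V4 /i/: /n/ is a single consonant, so it becomes the next onset.
V4 /i/ – V5 /o/: /n/ is a single consonant, so it becomes the next onset.
Putting it together: vro.flelr.vru.ni.nong.
Classifying each syllable: /vro/ (open), /flelr/ (closed), /vru/ (open), /ni/ (open), /nong/ (closed).
Open syllables: 3.

3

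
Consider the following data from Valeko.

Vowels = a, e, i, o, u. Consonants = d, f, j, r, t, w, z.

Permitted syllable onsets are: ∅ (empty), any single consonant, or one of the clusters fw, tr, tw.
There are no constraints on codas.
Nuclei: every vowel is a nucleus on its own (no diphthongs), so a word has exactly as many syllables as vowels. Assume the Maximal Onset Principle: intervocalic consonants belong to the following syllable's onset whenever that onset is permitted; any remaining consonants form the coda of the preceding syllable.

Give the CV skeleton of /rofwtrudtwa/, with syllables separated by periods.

Nuclei (vowels): o, u, a → 3 syllables.
Between /o/ (V1) and /u/ (V2): cluster /fwtr/ — the longest permitted-onset suffix is /tr/; onset = /tr/, preceding coda = /fw/.
Between /u/ (V2) and /a/ (V3): /dtw/ splits as /d/ + /tw/ (/tw/ is the longest suffix that is a licit onset).
So the parse is rofw.trud.twa.
Mapping each syllable to C/V: /rofw/ → CVCC, /trud/ → CCVC, /twa/ → CCV.

CVCC.CCVC.CCV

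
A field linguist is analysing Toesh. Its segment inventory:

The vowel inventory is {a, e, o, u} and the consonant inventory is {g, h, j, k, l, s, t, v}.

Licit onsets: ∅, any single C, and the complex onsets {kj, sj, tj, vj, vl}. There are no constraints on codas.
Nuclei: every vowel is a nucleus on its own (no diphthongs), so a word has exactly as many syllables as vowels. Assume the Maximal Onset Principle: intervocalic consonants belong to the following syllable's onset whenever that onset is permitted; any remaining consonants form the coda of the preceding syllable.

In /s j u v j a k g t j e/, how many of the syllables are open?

The vowels are u, a, e — 3 nuclei, so 3 syllables.
Between /u/ (V1) and /a/ (V2): /vj/ — entire cluster is a permitted onset → onset /vj/, coda ∅.
Between /a/ (V2) and /e/ (V3): /kgtj/; trying suffixes from longest down, /tj/ is the first permitted one, so coda /kg/ | onset /tj/.
So the parse is sju.vjakg.tje.
Classifying each syllable: /sju/ (open), /vjakg/ (closed), /tje/ (open).
Open syllables: 2.

2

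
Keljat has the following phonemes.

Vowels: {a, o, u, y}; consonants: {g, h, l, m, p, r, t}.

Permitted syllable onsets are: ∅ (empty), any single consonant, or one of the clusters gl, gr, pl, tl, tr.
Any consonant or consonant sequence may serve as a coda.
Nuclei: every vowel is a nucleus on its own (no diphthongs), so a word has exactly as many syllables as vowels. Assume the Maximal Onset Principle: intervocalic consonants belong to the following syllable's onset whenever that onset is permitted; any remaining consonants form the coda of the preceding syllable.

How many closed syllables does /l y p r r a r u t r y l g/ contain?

Nuclei (vowels): y, a, u, y → 4 syllables.
/y…a/ gap (V1→V2): /prr/ splits as /pr/ + /r/ (/r/ is the longest suffix that is a licit onset).
/a…u/ gap (V2→V3): /r/ → onset of the next syllable (single consonants are always licit onsets).
/u…y/ gap (V3→V4): /tr/ — entire cluster is a permitted onset → onset /tr/, coda ∅.
So the parse is lypr.ra.ru.trylg.
Classifying each syllable: /lypr/ (closed), /ra/ (open), /ru/ (open), /trylg/ (closed).
Closed syllables: 2.

2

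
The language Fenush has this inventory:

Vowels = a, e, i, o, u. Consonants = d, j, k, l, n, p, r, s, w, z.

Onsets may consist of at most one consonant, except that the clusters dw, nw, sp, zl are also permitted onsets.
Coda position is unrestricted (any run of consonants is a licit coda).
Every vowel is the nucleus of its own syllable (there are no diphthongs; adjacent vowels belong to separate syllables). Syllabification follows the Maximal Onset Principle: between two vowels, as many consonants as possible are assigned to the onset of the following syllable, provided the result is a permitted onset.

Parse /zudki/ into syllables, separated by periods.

Nuclei (vowels): u, i → 2 syllables.
V1 /u/ – V2 /i/: cluster /dk/ — the longest permitted-onset suffix is /k/; onset = /k/, preceding coda = /d/.

zud.ki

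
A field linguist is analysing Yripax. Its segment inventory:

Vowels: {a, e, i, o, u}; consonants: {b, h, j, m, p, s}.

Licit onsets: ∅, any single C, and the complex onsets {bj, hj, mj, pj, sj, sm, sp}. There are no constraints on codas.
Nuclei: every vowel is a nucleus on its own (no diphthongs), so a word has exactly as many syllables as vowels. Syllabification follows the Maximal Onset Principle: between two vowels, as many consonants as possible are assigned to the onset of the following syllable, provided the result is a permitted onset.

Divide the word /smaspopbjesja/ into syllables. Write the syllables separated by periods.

sma.spop.bje.sja

Nuclei (vowels): a, o, e, a → 4 syllables.
V1 /a/ – V2 /o/: /sp/ is a licit onset in full, so it all attaches to the next syllable.
V2 /o/ – V3 /e/: cluster /pbj/ — the longest permitted-onset suffix is /bj/; onset = /bj/, preceding coda = /p/.
V3 /e/ – V4 /a/: /sj/ — entire cluster is a permitted onset → onset /sj/, coda ∅.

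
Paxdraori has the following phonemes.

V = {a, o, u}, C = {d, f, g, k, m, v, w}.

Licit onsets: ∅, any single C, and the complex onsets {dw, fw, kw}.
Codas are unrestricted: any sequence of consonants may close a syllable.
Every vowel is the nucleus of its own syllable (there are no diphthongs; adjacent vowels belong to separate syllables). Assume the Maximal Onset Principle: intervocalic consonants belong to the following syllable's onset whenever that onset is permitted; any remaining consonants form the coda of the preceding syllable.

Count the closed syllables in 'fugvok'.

The vowels are u, o — 2 nuclei, so 2 syllables.
/u…o/ gap (V1→V2): /gv/ — longest licit onset from the right is /v/, leaving /g/ as coda.
Result: fug.vok.
Classifying each syllable: /fug/ (closed), /vok/ (closed).
Closed syllables: 2.

2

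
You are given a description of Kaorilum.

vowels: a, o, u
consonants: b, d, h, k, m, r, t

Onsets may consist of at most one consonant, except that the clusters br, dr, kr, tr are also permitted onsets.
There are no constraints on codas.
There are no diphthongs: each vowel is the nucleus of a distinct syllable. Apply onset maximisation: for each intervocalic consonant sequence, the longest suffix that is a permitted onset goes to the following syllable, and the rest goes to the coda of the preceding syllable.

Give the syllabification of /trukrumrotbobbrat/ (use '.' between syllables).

tru.krum.rot.bob.brat

Nuclei (vowels): u, u, o, o, a → 5 syllables.
/u…u/ gap (V1→V2): cluster /kr/ — /kr/ is itself a permitted onset, so the whole cluster goes right; preceding coda = ∅.
/u…o/ gap (V2→V3): /mr/ — longest licit onset from the right is /r/, leaving /m/ as coda.
/o…o/ gap (V3→V4): /tb/; trying suffixes from longest down, /b/ is the first permitted one, so coda /t/ | onset /b/.
/o…a/ gap (V4→V5): /bbr/; trying suffixes from longest down, /br/ is the first permitted one, so coda /b/ | onset /br/.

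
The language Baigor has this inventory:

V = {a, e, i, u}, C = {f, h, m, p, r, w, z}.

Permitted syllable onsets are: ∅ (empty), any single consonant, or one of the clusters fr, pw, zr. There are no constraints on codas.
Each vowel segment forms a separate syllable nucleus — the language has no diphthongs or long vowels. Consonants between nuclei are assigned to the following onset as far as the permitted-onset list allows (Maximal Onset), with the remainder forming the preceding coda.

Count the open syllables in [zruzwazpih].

0

Nuclei (vowels): u, a, i → 3 syllables.
/u…a/ gap (V1→V2): cluster /zw/ — the longest permitted-onset suffix is /w/; onset = /w/, preceding coda = /z/.
/a…i/ gap (V2→V3): /zp/ — longest licit onset from the right is /p/, leaving /z/ as coda.
Result: zruz.waz.pih.
Classifying each syllable: /zruz/ (closed), /waz/ (closed), /pih/ (closed).
Open syllables: 0.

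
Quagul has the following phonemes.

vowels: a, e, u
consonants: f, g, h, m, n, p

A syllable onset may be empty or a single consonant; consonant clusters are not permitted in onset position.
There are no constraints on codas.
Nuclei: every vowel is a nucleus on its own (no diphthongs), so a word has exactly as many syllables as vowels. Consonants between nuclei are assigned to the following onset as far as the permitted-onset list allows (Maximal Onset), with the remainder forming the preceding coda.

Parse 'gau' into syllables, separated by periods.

ga.u

Vowels present: a, u; each is a nucleus, giving 2 syllables.
σ1/σ2 boundary: hiatus — the boundary sits between the two vowels.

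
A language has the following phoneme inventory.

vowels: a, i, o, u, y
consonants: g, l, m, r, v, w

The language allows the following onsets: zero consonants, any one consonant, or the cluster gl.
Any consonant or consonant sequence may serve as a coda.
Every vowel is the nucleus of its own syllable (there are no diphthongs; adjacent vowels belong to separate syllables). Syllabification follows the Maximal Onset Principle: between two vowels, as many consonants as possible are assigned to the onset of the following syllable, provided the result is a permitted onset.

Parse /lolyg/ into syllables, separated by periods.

lo.lyg

Nuclei (vowels): o, y → 2 syllables.
V1 /o/ – V2 /y/: /l/ is a single consonant, so it becomes the next onset.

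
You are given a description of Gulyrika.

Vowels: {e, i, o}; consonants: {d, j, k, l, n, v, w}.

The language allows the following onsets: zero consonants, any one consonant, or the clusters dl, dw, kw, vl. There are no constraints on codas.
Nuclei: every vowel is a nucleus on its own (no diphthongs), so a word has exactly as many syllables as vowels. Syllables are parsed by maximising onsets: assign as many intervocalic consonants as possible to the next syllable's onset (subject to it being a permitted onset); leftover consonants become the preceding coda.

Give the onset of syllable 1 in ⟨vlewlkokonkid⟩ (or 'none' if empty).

vl

Vowels present: e, o, o, i; each is a nucleus, giving 4 syllables.
Between /e/ (V1) and /o/ (V2): cluster /wlk/ — the longest permitted-onset suffix is /k/; onset = /k/, preceding coda = /wl/.
Between /o/ (V2) and /o/ (V3): /k/ is a single consonant, so it becomes the next onset.
Between /o/ (V3) and /i/ (V4): /nk/; trying suffixes from longest down, /k/ is the first permitted one, so coda /n/ | onset /k/.
So the parse is vlewl.ko.kon.kid.
Syllable 1 is /vlewl/: onset /vl/, nucleus /e/, coda /wl/.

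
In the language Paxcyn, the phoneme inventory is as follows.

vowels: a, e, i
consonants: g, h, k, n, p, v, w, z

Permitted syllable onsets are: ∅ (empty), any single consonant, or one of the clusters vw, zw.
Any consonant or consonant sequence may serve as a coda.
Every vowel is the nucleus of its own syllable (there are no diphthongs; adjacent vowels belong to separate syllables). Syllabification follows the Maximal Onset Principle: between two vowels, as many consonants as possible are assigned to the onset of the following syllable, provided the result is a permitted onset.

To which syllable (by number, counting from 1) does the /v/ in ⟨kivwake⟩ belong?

Nuclei (vowels): i, a, e → 3 syllables.
σ1/σ2 boundary: /vw/ is a licit onset in full, so it all attaches to the next syllable.
σ2/σ3 boundary: /k/ is a single consonant, so it becomes the next onset.
Syllabification: ki.vwa.ke.
The /v/ is in the onset of syllable 2 (/vwa/).

2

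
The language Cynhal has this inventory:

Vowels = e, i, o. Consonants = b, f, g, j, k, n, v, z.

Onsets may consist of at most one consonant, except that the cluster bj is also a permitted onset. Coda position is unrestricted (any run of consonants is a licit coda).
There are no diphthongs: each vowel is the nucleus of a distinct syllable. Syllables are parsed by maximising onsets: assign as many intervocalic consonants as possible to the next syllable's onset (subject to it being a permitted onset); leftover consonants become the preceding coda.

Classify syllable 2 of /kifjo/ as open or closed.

The vowels are i, o — 2 nuclei, so 2 syllables.
V1 /i/ – V2 /o/: cluster /fj/ — the longest permitted-onset suffix is /j/; onset = /j/, preceding coda = /f/.
Putting it together: kif.jo.
Syllable 2 is /jo/; it ends in its nucleus with no coda, so it is open.

open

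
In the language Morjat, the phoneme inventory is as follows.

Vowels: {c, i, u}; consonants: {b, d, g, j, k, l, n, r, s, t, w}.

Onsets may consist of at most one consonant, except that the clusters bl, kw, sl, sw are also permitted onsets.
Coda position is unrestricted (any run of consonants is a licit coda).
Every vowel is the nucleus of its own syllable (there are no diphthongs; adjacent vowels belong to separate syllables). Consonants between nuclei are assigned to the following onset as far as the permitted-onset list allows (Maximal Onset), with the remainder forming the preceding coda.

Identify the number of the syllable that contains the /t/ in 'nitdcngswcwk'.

Vowels present: i, c, c; each is a nucleus, giving 3 syllables.
Between /i/ (V1) and /c/ (V2): /td/ — longest licit onset from the right is /d/, leaving /t/ as coda.
Between /c/ (V2) and /c/ (V3): /ngsw/ splits as /ng/ + /sw/ (/sw/ is the longest suffix that is a licit onset).
So the parse is nit.dcng.swcwk.
The /t/ is in the coda of syllable 1 (/nit/).

1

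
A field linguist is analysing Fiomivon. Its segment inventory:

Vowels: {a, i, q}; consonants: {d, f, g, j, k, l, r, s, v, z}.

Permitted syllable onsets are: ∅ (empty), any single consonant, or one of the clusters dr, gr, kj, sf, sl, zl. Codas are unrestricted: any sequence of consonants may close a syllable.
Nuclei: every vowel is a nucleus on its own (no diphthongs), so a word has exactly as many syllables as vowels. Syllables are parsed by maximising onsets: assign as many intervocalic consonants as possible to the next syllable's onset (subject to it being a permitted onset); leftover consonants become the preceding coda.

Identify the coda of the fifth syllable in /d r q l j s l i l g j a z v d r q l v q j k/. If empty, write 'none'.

The vowels are q, i, a, q, q — 5 nuclei, so 5 syllables.
V1 /q/ – V2 /i/: /ljsl/; trying suffixes from longest down, /sl/ is the first permitted one, so coda /lj/ | onset /sl/.
V2 /i/ – V3 /a/: /lgj/ splits as /lg/ + /j/ (/j/ is the longest suffix that is a licit onset).
V3 /a/ – V4 /q/: /zvdr/; trying suffixes from longest down, /dr/ is the first permitted one, so coda /zv/ | onset /dr/.
V4 /q/ – V5 /q/: cluster /lv/ — the longest permitted-onset suffix is /v/; onset = /v/, preceding coda = /l/.
Result: drqlj.slilg.jazv.drql.vqjk.
Syllable 5 is /vqjk/: onset /v/, nucleus /q/, coda /jk/.

jk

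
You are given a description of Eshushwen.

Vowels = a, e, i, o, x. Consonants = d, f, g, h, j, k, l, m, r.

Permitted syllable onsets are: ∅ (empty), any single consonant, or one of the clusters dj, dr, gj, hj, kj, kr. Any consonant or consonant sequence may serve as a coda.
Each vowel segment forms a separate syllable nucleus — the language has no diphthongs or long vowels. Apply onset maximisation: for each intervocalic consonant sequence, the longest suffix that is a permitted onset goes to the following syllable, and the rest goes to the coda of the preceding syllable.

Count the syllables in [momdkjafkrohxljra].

Vowels present: o, a, o, x, a; each is a nucleus, giving 5 syllables.

5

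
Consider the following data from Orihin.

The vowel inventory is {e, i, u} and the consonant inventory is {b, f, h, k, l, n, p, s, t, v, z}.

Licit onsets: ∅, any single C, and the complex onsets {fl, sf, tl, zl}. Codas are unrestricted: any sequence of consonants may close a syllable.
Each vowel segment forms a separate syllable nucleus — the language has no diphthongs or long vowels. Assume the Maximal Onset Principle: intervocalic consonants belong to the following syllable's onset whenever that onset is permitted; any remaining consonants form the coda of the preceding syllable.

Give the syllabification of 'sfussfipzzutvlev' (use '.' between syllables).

Nuclei (vowels): u, i, u, e → 4 syllables.
/u…i/ gap (V1→V2): /ssf/ splits as /s/ + /sf/ (/sf/ is the longest suffix that is a licit onset).
/i…u/ gap (V2→V3): cluster /pzz/ — the longest permitted-onset suffix is /z/; onset = /z/, preceding coda = /pz/.
/u…e/ gap (V3→V4): /tvl/ — longest licit onset from the right is /l/, leaving /tv/ as coda.

sfus.sfipz.zutv.lev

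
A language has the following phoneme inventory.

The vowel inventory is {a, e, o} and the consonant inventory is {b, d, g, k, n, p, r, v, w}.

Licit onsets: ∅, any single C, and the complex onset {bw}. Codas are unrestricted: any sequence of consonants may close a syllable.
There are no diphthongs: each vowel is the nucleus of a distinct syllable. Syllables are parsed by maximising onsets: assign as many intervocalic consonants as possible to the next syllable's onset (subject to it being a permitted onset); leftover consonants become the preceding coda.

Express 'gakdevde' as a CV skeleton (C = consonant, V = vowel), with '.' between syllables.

CVC.CVC.CV

Nuclei (vowels): a, e, e → 3 syllables.
V1 /a/ – V2 /e/: /kd/ — longest licit onset from the right is /d/, leaving /k/ as coda.
V2 /e/ – V3 /e/: /vd/; trying suffixes from longest down, /d/ is the first permitted one, so coda /v/ | onset /d/.
So the parse is gak.dev.de.
Mapping each syllable to C/V: /gak/ → CVC, /dev/ → CVC, /de/ → CV.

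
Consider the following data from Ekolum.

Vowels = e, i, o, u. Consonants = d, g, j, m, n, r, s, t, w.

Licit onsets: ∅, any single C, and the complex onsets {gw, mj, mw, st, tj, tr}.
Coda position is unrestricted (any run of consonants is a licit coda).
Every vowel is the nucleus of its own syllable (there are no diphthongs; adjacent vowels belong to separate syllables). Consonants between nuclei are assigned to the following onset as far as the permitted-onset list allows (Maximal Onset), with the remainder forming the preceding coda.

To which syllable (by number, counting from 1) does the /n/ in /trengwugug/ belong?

Vowels present: e, u, u; each is a nucleus, giving 3 syllables.
/e…u/ gap (V1→V2): cluster /ngw/ — the longest permitted-onset suffix is /gw/; onset = /gw/, preceding coda = /n/.
/u…u/ gap (V2→V3): just /g/ — single C goes to the following onset.
So the parse is tren.gwu.gug.
The /n/ is in the coda of syllable 1 (/tren/).

1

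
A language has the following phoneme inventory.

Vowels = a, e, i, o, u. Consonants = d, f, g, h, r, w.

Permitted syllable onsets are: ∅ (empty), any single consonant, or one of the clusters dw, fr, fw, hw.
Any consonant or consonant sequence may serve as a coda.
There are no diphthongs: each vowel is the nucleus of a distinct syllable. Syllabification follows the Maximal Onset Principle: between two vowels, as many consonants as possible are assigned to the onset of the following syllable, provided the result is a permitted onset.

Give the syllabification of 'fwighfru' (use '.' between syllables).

fwigh.fru

Nuclei (vowels): i, u → 2 syllables.
Between /i/ (V1) and /u/ (V2): /ghfr/ splits as /gh/ + /fr/ (/fr/ is the longest suffix that is a licit onset).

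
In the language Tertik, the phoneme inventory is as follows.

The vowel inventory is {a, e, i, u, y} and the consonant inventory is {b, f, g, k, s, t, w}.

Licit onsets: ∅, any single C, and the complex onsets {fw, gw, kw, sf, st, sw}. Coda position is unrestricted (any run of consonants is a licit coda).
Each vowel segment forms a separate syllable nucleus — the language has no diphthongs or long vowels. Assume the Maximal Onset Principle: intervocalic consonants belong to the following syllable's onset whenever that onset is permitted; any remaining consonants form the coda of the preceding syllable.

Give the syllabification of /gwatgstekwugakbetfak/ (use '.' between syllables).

gwatg.ste.kwu.gak.bet.fak

The vowels are a, e, u, a, e, a — 6 nuclei, so 6 syllables.
V1 /a/ – V2 /e/: /tgst/; trying suffixes from longest down, /st/ is the first permitted one, so coda /tg/ | onset /st/.
V2 /e/ – V3 /u/: /kw/ — entire cluster is a permitted onset → onset /kw/, coda ∅.
V3 /u/ – V4 /a/: just /g/ — single C goes to the following onset.
V4 /a/ – V5 /e/: /kb/ — longest licit onset from the right is /b/, leaving /k/ as coda.
V5 /e/ – V6 /a/: /tf/ splits as /t/ + /f/ (/f/ is the longest suffix that is a licit onset).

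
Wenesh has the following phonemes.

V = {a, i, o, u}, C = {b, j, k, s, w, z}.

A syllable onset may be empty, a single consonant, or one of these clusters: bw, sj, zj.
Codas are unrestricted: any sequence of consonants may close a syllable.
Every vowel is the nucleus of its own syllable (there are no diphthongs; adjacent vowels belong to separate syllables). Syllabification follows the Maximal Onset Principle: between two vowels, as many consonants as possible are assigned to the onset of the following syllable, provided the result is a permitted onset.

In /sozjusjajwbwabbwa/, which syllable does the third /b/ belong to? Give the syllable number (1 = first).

The vowels are o, u, a, a, a — 5 nuclei, so 5 syllables.
σ1/σ2 boundary: /zj/ — entire cluster is a permitted onset → onset /zj/, coda ∅.
σ2/σ3 boundary: cluster /sj/ — /sj/ is itself a permitted onset, so the whole cluster goes right; preceding coda = ∅.
σ3/σ4 boundary: cluster /jwbw/ — the longest permitted-onset suffix is /bw/; onset = /bw/, preceding coda = /jw/.
σ4/σ5 boundary: cluster /bbw/ — the longest permitted-onset suffix is /bw/; onset = /bw/, preceding coda = /b/.
So the parse is so.zju.sjajw.bwab.bwa.
The third /b/ is in the onset of syllable 5 (/bwa/).

5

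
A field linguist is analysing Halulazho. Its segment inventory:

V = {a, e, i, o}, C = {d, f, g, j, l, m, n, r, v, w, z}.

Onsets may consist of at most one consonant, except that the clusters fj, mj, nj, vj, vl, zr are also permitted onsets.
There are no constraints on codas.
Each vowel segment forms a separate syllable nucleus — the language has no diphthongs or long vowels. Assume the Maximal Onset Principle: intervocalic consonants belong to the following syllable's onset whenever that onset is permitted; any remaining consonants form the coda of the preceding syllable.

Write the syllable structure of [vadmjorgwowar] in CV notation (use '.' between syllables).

CVC.CCVCC.CV.CVC

The vowels are a, o, o, a — 4 nuclei, so 4 syllables.
σ1/σ2 boundary: /dmj/ splits as /d/ + /mj/ (/mj/ is the longest suffix that is a licit onset).
σ2/σ3 boundary: /rgw/ — longest licit onset from the right is /w/, leaving /rg/ as coda.
σ3/σ4 boundary: /w/ is a single consonant, so it becomes the next onset.
Result: vad.mjorg.wo.war.
Mapping each syllable to C/V: /vad/ → CVC, /mjorg/ → CCVCC, /wo/ → CV, /war/ → CVC.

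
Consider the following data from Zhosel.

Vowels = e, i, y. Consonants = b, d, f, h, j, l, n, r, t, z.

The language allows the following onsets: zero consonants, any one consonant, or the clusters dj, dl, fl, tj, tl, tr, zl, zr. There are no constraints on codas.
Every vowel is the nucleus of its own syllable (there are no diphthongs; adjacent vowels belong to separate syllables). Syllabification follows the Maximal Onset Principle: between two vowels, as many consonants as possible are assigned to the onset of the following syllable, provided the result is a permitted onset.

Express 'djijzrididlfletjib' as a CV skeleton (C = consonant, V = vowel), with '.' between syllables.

Nuclei (vowels): i, i, i, e, i → 5 syllables.
/i…i/ gap (V1→V2): /jzr/ splits as /j/ + /zr/ (/zr/ is the longest suffix that is a licit onset).
/i…i/ gap (V2→V3): /d/ is a single consonant, so it becomes the next onset.
/i…e/ gap (V3→V4): /dlfl/ splits as /dl/ + /fl/ (/fl/ is the longest suffix that is a licit onset).
/e…i/ gap (V4→V5): /tj/ is a licit onset in full, so it all attaches to the next syllable.
Syllabification: djij.zri.didl.fle.tjib.
Mapping each syllable to C/V: /djij/ → CCVC, /zri/ → CCV, /didl/ → CVCC, /fle/ → CCV, /tjib/ → CCVC.

CCVC.CCV.CVCC.CCV.CCVC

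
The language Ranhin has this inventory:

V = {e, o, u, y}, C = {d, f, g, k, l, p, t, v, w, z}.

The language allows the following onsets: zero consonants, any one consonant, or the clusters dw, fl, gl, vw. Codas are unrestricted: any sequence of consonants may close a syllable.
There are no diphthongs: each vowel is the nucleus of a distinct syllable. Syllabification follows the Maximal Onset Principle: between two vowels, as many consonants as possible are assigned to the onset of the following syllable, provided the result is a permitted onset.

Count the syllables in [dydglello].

Vowels present: y, e, o; each is a nucleus, giving 3 syllables.

3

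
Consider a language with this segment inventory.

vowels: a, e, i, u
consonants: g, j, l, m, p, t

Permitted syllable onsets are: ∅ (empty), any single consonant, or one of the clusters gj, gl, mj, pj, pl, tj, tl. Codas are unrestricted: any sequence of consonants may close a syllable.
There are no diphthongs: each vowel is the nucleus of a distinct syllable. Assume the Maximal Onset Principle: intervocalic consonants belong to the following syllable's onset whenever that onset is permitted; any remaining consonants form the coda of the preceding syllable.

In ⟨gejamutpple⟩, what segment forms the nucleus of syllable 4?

Vowels present: e, a, u, e; each is a nucleus, giving 4 syllables.
The fourth nucleus (vowel 4 from the left) is /e/.

e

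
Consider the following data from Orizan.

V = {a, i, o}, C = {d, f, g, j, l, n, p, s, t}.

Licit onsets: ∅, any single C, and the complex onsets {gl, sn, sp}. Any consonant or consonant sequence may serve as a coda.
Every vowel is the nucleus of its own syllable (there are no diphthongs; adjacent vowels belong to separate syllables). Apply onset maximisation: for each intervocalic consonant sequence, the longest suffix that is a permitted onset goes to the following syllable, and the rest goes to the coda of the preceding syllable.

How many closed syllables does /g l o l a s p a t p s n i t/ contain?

2

Nuclei (vowels): o, a, a, i → 4 syllables.
σ1/σ2 boundary: /l/ is a single consonant, so it becomes the next onset.
σ2/σ3 boundary: /sp/ is a licit onset in full, so it all attaches to the next syllable.
σ3/σ4 boundary: /tpsn/ — longest licit onset from the right is /sn/, leaving /tp/ as coda.
Result: glo.la.spatp.snit.
Classifying each syllable: /glo/ (open), /la/ (open), /spatp/ (closed), /snit/ (closed).
Closed syllables: 2.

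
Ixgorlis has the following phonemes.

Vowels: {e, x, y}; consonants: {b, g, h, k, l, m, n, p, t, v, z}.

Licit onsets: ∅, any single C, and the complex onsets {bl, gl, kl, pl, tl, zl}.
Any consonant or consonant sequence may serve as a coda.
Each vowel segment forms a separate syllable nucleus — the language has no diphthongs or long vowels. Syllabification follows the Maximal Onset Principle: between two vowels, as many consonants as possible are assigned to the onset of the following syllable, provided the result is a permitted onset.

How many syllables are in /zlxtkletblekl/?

Vowels present: x, e, e; each is a nucleus, giving 3 syllables.

3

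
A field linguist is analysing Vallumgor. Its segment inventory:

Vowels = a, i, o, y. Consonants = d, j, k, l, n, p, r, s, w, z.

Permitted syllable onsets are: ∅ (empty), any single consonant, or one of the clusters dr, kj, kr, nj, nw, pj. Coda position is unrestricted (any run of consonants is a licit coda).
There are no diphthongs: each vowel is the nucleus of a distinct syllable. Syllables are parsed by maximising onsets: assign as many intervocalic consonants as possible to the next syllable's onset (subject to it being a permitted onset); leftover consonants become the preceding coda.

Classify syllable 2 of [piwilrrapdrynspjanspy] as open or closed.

The vowels are i, i, a, y, a, y — 6 nuclei, so 6 syllables.
/i…i/ gap (V1→V2): /w/ → onset of the next syllable (single consonants are always licit onsets).
/i…a/ gap (V2→V3): /lrr/ — longest licit onset from the right is /r/, leaving /lr/ as coda.
/a…y/ gap (V3→V4): /pdr/ splits as /p/ + /dr/ (/dr/ is the longest suffix that is a licit onset).
/y…a/ gap (V4→V5): cluster /nspj/ — the longest permitted-onset suffix is /pj/; onset = /pj/, preceding coda = /ns/.
/a…y/ gap (V5→V6): cluster /nsp/ — the longest permitted-onset suffix is /p/; onset = /p/, preceding coda = /ns/.
So the parse is pi.wilr.rap.dryns.pjans.py.
Syllable 2 is /wilr/ with coda /lr/, so it is closed.

closed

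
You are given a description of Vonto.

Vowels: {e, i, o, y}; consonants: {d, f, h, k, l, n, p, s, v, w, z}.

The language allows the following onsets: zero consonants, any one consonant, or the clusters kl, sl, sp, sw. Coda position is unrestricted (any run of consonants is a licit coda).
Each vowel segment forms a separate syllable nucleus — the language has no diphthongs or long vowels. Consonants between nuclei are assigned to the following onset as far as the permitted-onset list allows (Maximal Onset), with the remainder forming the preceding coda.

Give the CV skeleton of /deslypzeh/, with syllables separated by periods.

Vowels present: e, y, e; each is a nucleus, giving 3 syllables.
/e…y/ gap (V1→V2): /sl/ — entire cluster is a permitted onset → onset /sl/, coda ∅.
/y…e/ gap (V2→V3): /pz/; trying suffixes from longest down, /z/ is the first permitted one, so coda /p/ | onset /z/.
Putting it together: de.slyp.zeh.
Mapping each syllable to C/V: /de/ → CV, /slyp/ → CCVC, /zeh/ → CVC.

CV.CCVC.CVC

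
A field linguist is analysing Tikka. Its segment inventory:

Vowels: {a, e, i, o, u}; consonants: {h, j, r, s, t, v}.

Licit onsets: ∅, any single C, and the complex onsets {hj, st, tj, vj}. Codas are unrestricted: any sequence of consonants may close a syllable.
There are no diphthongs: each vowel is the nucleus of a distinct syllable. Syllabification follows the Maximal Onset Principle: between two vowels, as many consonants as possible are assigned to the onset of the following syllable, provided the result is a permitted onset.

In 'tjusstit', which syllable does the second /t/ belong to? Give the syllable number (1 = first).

2

Vowels present: u, i; each is a nucleus, giving 2 syllables.
/u…i/ gap (V1→V2): /sst/ splits as /s/ + /st/ (/st/ is the longest suffix that is a licit onset).
Syllabification: tjus.stit.
The second /t/ is in the onset of syllable 2 (/stit/).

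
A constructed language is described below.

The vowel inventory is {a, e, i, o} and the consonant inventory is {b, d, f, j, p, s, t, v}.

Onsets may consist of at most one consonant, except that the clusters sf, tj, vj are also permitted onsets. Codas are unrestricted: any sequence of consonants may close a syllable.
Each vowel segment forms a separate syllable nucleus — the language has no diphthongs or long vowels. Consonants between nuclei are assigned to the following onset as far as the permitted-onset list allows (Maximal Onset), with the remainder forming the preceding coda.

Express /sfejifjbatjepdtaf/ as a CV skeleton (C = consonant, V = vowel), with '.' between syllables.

Nuclei (vowels): e, i, a, e, a → 5 syllables.
σ1/σ2 boundary: /j/ → onset of the next syllable (single consonants are always licit onsets).
σ2/σ3 boundary: /fjb/; trying suffixes from longest down, /b/ is the first permitted one, so coda /fj/ | onset /b/.
σ3/σ4 boundary: /tj/ is a licit onset in full, so it all attaches to the next syllable.
σ4/σ5 boundary: /pdt/; trying suffixes from longest down, /t/ is the first permitted one, so coda /pd/ | onset /t/.
So the parse is sfe.jifj.ba.tjepd.taf.
Mapping each syllable to C/V: /sfe/ → CCV, /jifj/ → CVCC, /ba/ → CV, /tjepd/ → CCVCC, /taf/ → CVC.

CCV.CVCC.CV.CCVCC.CVC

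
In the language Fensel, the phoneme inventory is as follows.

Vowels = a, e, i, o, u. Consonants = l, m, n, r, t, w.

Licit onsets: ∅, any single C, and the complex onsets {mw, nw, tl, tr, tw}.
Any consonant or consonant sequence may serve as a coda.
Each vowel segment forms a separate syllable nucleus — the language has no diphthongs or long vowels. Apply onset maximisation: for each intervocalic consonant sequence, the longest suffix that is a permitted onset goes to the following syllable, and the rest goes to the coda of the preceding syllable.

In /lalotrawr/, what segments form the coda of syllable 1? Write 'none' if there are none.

Vowels present: a, o, a; each is a nucleus, giving 3 syllables.
V1 /a/ – V2 /o/: /l/ → onset of the next syllable (single consonants are always licit onsets).
V2 /o/ – V3 /a/: /tr/ is a licit onset in full, so it all attaches to the next syllable.
So the parse is la.lo.trawr.
Syllable 1 is /la/: onset /l/, nucleus /a/, coda ∅.

none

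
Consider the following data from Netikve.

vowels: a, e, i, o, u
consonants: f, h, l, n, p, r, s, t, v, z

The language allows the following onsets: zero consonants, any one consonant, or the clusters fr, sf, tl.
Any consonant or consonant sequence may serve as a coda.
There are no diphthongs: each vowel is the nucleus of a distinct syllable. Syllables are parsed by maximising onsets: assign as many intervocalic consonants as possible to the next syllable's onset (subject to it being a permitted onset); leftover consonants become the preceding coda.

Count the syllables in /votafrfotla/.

4

Nuclei (vowels): o, a, o, a → 4 syllables.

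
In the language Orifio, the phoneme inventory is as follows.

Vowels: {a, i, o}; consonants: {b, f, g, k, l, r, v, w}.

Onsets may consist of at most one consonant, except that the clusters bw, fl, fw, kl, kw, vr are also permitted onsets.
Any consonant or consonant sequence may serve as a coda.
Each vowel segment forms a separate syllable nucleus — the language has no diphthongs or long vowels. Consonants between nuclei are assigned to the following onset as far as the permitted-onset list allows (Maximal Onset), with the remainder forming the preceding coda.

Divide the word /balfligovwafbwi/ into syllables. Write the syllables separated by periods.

bal.fli.gov.waf.bwi

The vowels are a, i, o, a, i — 5 nuclei, so 5 syllables.
/a…i/ gap (V1→V2): /lfl/; trying suffixes from longest down, /fl/ is the first permitted one, so coda /l/ | onset /fl/.
/i…o/ gap (V2→V3): /g/ is a single consonant, so it becomes the next onset.
/o…a/ gap (V3→V4): /vw/ — longest licit onset from the right is /w/, leaving /v/ as coda.
/a…i/ gap (V4→V5): cluster /fbw/ — the longest permitted-onset suffix is /bw/; onset = /bw/, preceding coda = /f/.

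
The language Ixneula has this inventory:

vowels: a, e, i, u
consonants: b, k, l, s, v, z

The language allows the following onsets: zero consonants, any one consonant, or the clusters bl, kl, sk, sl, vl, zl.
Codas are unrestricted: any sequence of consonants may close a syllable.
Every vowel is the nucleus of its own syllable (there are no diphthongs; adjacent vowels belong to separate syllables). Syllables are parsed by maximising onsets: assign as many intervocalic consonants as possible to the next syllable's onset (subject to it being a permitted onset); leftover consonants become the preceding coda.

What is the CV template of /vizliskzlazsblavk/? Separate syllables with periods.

CV.CCVCC.CCVCC.CCVCC

The vowels are i, i, a, a — 4 nuclei, so 4 syllables.
V1 /i/ – V2 /i/: /zl/ is a licit onset in full, so it all attaches to the next syllable.
V2 /i/ – V3 /a/: cluster /skzl/ — the longest permitted-onset suffix is /zl/; onset = /zl/, preceding coda = /sk/.
V3 /a/ – V4 /a/: /zsbl/ — longest licit onset from the right is /bl/, leaving /zs/ as coda.
Syllabification: vi.zlisk.zlazs.blavk.
Mapping each syllable to C/V: /vi/ → CV, /zlisk/ → CCVCC, /zlazs/ → CCVCC, /blavk/ → CCVCC.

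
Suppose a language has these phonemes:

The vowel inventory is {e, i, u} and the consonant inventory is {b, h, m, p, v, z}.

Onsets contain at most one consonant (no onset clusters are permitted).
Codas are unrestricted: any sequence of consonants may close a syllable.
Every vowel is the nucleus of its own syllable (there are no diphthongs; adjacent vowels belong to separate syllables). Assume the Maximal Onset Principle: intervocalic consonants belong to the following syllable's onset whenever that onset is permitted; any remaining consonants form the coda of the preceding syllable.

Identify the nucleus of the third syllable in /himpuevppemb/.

e

Nuclei (vowels): i, u, e, e → 4 syllables.
The third nucleus (vowel 3 from the left) is /e/.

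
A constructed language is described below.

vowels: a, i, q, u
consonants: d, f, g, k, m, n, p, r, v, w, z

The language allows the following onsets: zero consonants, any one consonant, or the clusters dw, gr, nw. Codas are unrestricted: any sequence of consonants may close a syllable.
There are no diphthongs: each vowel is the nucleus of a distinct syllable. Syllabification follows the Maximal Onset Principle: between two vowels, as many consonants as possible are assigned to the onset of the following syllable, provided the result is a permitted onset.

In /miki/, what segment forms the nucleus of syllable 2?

Nuclei (vowels): i, i → 2 syllables.
The second nucleus (vowel 2 from the left) is /i/.

i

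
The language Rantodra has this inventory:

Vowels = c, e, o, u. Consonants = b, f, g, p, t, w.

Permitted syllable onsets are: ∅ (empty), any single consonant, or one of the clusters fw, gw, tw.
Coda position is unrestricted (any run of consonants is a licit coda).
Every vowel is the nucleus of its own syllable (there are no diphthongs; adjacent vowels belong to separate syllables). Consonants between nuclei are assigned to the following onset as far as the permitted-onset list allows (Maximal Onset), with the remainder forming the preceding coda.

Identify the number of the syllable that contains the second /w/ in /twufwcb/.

Nuclei (vowels): u, c → 2 syllables.
V1 /u/ – V2 /c/: /fw/ — entire cluster is a permitted onset → onset /fw/, coda ∅.
So the parse is twu.fwcb.
The second /w/ is in the onset of syllable 2 (/fwcb/).

2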